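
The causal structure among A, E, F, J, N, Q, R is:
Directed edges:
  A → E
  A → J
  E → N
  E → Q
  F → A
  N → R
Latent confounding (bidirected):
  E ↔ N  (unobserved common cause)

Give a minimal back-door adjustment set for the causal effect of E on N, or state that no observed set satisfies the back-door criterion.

desc(E)\{E}={N,Q,R}; candidates ⊆ {A,F,J}.
E↔N: latent back-door arc(s) into E.
size 0: {}; under {} E still reaches {A,F,J,N,R} ∋ N.
size 1: {A}, {F}, {J}; under {A} E still reaches {N,R} ∋ N.
size 2: {A,F}, {A,J}, {F,J}; under {A,F} E still reaches {N,R} ∋ N.
E↔N cannot be blocked by any observed set — no back-door set.

E→N: no observed back-door set.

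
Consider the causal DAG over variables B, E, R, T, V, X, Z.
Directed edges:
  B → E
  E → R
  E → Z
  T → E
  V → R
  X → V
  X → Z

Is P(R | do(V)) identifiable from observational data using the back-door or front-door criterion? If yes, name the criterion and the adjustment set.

P(R|do(V)): backdoor, adjust for ∅.

desc(V)\{V}={R}; candidates ⊆ {B,E,T,X,Z}.
∅: V⊥R given ∅ in G with V→· removed — back-door holds.
P(R|do(V)) = P(R|V) — no adjustment needed.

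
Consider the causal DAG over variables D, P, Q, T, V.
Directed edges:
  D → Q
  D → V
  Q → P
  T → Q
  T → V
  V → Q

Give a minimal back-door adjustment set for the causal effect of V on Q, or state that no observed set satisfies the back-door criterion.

desc(V)\{V}={P,Q}; candidates ⊆ {D,T}.
size 0: {}; under {} V still reaches {D,P,Q,T} ∋ Q.
size 1: {D}, {T}; under {D} V still reaches {P,Q,T} ∋ Q.
{D,T}: V⊥Q given {D,T} in G with V→· removed — back-door holds.

V→Q: minimal back-door set {D, T}.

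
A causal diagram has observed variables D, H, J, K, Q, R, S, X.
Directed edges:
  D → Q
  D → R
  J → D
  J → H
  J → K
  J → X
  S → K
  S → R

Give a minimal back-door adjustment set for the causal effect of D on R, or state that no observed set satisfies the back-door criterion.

desc(D)\{D}={Q,R}; candidates ⊆ {H,J,K,S,X}.
∅: D⊥R given ∅ in G with D→· removed — back-door holds.

D→R: minimal back-door set ∅.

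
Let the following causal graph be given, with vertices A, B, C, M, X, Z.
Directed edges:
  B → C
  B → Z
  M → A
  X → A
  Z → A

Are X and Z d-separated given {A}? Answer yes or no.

No — X and Z are d-connected given {A}.

Bayes-Ball from X | {A} reaches {B,C,M,Z}.
Z ∈ reach(X|{A}) ⇒ X ⊥̸ Z | {A}.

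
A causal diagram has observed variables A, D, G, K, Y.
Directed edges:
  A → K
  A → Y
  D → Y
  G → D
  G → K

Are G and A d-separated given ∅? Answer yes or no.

Yes — G ⊥ A | ∅.

Bayes-Ball from G | ∅ reaches {D,K,Y}.
A ∉ reach(G|∅) ⇒ G ⊥ A | ∅.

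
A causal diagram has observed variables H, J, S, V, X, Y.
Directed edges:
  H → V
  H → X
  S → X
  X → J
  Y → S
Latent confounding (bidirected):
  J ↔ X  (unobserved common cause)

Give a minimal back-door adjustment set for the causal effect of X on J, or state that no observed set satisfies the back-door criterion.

desc(X)\{X}={J}; candidates ⊆ {H,S,V,Y}.
X↔J: latent back-door arc(s) into X.
size 0: {}; under {} X still reaches {H,J,S,V,Y} ∋ J.
size 1: {H}, {S}, {V} …(+1); under {H} X still reaches {J,S,Y} ∋ J.
size 2: {H,S}, {H,V}, {H,Y} …(+3); under {H,S} X still reaches {J} ∋ J.
X↔J cannot be blocked by any observed set — no back-door set.

X→J: no observed back-door set.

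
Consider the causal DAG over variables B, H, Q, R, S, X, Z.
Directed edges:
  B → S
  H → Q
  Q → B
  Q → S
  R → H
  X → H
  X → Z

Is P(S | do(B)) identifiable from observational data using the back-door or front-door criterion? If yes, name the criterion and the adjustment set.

desc(B)\{B}={S}; candidates ⊆ {H,Q,R,X,Z}.
size 0: {}; under {} B still reaches {H,Q,R,S,X,Z} ∋ S.
{Q}: B⊥S given {Q} in G with B→· removed — back-door holds.
P(S|do(B)) = Σ_{Q} P(S|B,Q)·P(Q).

P(S|do(B)): backdoor, adjust for {Q}.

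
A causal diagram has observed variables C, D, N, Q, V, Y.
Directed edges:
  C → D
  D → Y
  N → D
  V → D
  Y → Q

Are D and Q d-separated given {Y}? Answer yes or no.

Bayes-Ball from D | {Y} reaches {C,N,V}.
Q ∉ reach(D|{Y}) ⇒ D ⊥ Q | {Y}.

Yes — D ⊥ Q | {Y}.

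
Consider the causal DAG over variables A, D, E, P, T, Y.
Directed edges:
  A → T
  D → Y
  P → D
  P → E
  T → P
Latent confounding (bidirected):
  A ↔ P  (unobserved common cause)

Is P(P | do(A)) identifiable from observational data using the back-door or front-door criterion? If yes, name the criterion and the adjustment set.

desc(A)\{A}={D,E,P,T,Y}; candidates ⊆ {—}.
A↔P: latent back-door arc(s) into A.
size 0: {}; under {} A still reaches {D,E,P,Y} ∋ P.
A↔P cannot be blocked by any observed set — no back-door set.
{T}: (i) intercepts every directed A→P path; (ii) no back-door A→{T}; (iii) {A} blocks every back-door {T}→P. Front-door holds.
P(P|do(A)) = Σ_{T} P(T|A) Σ_{A'} P(P|T,A')P(A').

P(P|do(A)): frontdoor, adjust for {T}.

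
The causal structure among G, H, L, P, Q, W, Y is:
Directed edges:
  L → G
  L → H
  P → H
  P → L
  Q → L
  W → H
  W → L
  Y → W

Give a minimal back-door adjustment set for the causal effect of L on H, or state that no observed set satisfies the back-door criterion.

desc(L)\{L}={G,H}; candidates ⊆ {P,Q,W,Y}.
size 0: {}; under {} L still reaches {H,P,Q,W,Y} ∋ H.
size 1: {P}, {Q}, {W} …(+1); under {P} L still reaches {H,Q,W,Y} ∋ H.
{P,W}: L⊥H given {P,W} in G with L→· removed — back-door holds.

L→H: minimal back-door set {P, W}.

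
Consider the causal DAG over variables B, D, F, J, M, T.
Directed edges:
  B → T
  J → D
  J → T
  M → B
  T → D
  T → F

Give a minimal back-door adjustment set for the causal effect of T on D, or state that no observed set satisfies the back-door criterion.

desc(T)\{T}={D,F}; candidates ⊆ {B,J,M}.
size 0: {}; under {} T still reaches {B,D,J,M} ∋ D.
{J}: T⊥D given {J} in G with T→· removed — back-door holds.

T→D: minimal back-door set {J}.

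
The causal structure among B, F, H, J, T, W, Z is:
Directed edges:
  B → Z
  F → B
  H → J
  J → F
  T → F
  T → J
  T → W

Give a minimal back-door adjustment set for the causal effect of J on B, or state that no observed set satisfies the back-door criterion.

desc(J)\{J}={B,F,Z}; candidates ⊆ {H,T,W}.
size 0: {}; under {} J still reaches {B,F,H,T,W,Z} ∋ B.
{T}: J⊥B given {T} in G with J→· removed — back-door holds.

J→B: minimal back-door set {T}.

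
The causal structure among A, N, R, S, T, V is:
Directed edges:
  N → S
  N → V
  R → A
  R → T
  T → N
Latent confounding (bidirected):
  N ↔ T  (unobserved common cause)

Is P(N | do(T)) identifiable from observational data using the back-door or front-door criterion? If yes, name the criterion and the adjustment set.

desc(T)\{T}={N,S,V}; candidates ⊆ {A,R}.
T↔N: latent back-door arc(s) into T.
size 0: {}; under {} T still reaches {A,N,R,S,V} ∋ N.
size 1: {A}, {R}; under {A} T still reaches {N,R,S,V} ∋ N.
size 2: {A,R}; under {A,R} T still reaches {N,S,V} ∋ N.
T↔N cannot be blocked by any observed set — no back-door set.
No mediator lies on a directed T→…→N path.
Neither criterion identifies P(N|do(T)) in this graph.

P(N|do(T)): not identifiable (no BD/FD set).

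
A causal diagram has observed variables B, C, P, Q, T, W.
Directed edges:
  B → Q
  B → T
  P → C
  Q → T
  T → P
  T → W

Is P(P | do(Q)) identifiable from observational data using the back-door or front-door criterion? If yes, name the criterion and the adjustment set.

P(P|do(Q)): backdoor, adjust for {B}.

desc(Q)\{Q}={C,P,T,W}; candidates ⊆ {B}.
size 0: {}; under {} Q still reaches {B,C,P,T,W} ∋ P.
{B}: Q⊥P given {B} in G with Q→· removed — back-door holds.
P(P|do(Q)) = Σ_{B} P(P|Q,B)·P(B).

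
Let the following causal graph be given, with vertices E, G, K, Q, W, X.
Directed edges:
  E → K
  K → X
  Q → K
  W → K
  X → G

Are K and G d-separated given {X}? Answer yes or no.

Yes — K ⊥ G | {X}.

Bayes-Ball from K | {X} reaches {E,Q,W}.
G ∉ reach(K|{X}) ⇒ K ⊥ G | {X}.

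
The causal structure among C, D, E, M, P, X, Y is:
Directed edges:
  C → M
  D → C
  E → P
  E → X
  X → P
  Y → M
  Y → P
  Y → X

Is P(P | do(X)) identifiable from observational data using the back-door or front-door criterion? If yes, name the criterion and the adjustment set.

desc(X)\{X}={P}; candidates ⊆ {C,D,E,M,Y}.
size 0: {}; under {} X still reaches {E,M,P,Y} ∋ P.
size 1: {C}, {D}, {E} …(+2); under {C} X still reaches {E,M,P,Y} ∋ P.
{E,Y}: X⊥P given {E,Y} in G with X→· removed — back-door holds.
P(P|do(X)) = Σ_{E,Y} P(P|X,E,Y)·P(E,Y).

P(P|do(X)): backdoor, adjust for {E, Y}.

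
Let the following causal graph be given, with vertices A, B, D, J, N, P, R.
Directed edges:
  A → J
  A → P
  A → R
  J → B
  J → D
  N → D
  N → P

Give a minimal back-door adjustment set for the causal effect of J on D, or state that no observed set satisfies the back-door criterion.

desc(J)\{J}={B,D}; candidates ⊆ {A,N,P,R}.
∅: J⊥D given ∅ in G with J→· removed — back-door holds.

J→D: minimal back-door set ∅.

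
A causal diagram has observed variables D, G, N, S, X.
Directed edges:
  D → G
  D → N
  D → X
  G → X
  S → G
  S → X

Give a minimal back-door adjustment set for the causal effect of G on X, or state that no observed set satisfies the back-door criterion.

G→X: minimal back-door set {D, S}.

desc(G)\{G}={X}; candidates ⊆ {D,N,S}.
size 0: {}; under {} G still reaches {D,N,S,X} ∋ X.
size 1: {D}, {N}, {S}; under {D} G still reaches {S,X} ∋ X.
{D,S}: G⊥X given {D,S} in G with G→· removed — back-door holds.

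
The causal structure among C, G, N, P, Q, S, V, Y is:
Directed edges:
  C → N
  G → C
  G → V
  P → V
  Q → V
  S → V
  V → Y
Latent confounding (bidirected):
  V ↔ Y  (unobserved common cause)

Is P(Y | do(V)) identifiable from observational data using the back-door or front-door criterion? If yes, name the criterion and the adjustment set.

desc(V)\{V}={Y}; candidates ⊆ {C,G,N,P,Q,S}.
V↔Y: latent back-door arc(s) into V.
size 0: {}; under {} V still reaches {C,G,N,P,Q,S,Y} ∋ Y.
size 1: {C}, {G}, {N} …(+3); under {C} V still reaches {G,P,Q,S,Y} ∋ Y.
size 2: {C,G}, {C,N}, {C,P} …(+12); under {C,G} V still reaches {P,Q,S,Y} ∋ Y.
V↔Y cannot be blocked by any observed set — no back-door set.
No mediator lies on a directed V→…→Y path.
Neither criterion identifies P(Y|do(V)) in this graph.

P(Y|do(V)): not identifiable (no BD/FD set).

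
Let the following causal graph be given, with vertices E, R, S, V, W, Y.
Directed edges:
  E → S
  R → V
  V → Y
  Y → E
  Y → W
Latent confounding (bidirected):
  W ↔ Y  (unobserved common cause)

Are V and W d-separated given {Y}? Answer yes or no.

No — V and W are d-connected given {Y}.

Bayes-Ball from V | {Y} reaches {R,W}.
W ∈ reach(V|{Y}) ⇒ V ⊥̸ W | {Y}.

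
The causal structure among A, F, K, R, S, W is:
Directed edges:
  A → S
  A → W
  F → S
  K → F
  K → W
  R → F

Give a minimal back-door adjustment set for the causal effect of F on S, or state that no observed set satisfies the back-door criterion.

desc(F)\{F}={S}; candidates ⊆ {A,K,R,W}.
∅: F⊥S given ∅ in G with F→· removed — back-door holds.

F→S: minimal back-door set ∅.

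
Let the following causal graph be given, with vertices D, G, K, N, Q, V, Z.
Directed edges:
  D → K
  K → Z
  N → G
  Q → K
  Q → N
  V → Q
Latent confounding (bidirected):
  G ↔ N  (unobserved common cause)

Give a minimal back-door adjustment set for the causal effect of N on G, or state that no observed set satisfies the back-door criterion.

N→G: no observed back-door set.

desc(N)\{N}={G}; candidates ⊆ {D,K,Q,V,Z}.
N↔G: latent back-door arc(s) into N.
size 0: {}; under {} N still reaches {G,K,Q,V,Z} ∋ G.
size 1: {D}, {K}, {Q} …(+2); under {D} N still reaches {G,K,Q,V,Z} ∋ G.
size 2: {D,K}, {D,Q}, {D,V} …(+7); under {D,K} N still reaches {G,Q,V} ∋ G.
N↔G cannot be blocked by any observed set — no back-door set.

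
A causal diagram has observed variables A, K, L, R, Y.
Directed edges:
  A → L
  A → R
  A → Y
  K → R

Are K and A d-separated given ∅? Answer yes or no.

Bayes-Ball from K | ∅ reaches {R}.
A ∉ reach(K|∅) ⇒ K ⊥ A | ∅.

Yes — K ⊥ A | ∅.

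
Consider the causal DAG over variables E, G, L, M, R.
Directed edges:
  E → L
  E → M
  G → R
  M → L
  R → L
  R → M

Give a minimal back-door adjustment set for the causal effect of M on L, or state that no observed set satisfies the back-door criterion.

M→L: minimal back-door set {E, R}.

desc(M)\{M}={L}; candidates ⊆ {E,G,R}.
size 0: {}; under {} M still reaches {E,G,L,R} ∋ L.
size 1: {E}, {G}, {R}; under {E} M still reaches {G,L,R} ∋ L.
{E,R}: M⊥L given {E,R} in G with M→· removed — back-door holds.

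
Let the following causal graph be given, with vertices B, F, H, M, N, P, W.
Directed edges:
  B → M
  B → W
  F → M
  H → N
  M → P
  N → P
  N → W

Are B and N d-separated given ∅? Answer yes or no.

Bayes-Ball from B | ∅ reaches {M,P,W}.
N ∉ reach(B|∅) ⇒ B ⊥ N | ∅.

Yes — B ⊥ N | ∅.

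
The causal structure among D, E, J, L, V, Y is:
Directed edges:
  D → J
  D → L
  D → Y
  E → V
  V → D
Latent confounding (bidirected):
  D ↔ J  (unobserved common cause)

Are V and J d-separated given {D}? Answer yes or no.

No — V and J are d-connected given {D}.

Bayes-Ball from V | {D} reaches {E,J}.
J ∈ reach(V|{D}) ⇒ V ⊥̸ J | {D}.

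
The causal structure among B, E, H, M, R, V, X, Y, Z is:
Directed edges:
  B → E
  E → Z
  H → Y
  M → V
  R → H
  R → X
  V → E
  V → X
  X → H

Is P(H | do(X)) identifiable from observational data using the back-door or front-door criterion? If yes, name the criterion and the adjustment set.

desc(X)\{X}={H,Y}; candidates ⊆ {B,E,M,R,V,Z}.
size 0: {}; under {} X still reaches {E,H,M,R,V,Y,Z} ∋ H.
{R}: X⊥H given {R} in G with X→· removed — back-door holds.
P(H|do(X)) = Σ_{R} P(H|X,R)·P(R).

P(H|do(X)): backdoor, adjust for {R}.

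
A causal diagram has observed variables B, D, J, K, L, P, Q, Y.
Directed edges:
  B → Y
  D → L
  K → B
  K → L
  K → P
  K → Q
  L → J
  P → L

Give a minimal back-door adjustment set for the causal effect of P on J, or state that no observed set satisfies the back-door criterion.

desc(P)\{P}={J,L}; candidates ⊆ {B,D,K,Q,Y}.
size 0: {}; under {} P still reaches {B,J,K,L,Q,Y} ∋ J.
{K}: P⊥J given {K} in G with P→· removed — back-door holds.

P→J: minimal back-door set {K}.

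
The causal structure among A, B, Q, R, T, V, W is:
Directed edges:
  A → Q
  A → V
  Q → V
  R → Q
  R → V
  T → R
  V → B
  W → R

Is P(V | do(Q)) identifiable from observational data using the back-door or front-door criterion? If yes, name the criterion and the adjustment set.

desc(Q)\{Q}={B,V}; candidates ⊆ {A,R,T,W}.
size 0: {}; under {} Q still reaches {A,B,R,T,V,W} ∋ V.
size 1: {A}, {R}, {T} …(+1); under {A} Q still reaches {B,R,T,V,W} ∋ V.
{A,R}: Q⊥V given {A,R} in G with Q→· removed — back-door holds.
P(V|do(Q)) = Σ_{A,R} P(V|Q,A,R)·P(A,R).

P(V|do(Q)): backdoor, adjust for {A, R}.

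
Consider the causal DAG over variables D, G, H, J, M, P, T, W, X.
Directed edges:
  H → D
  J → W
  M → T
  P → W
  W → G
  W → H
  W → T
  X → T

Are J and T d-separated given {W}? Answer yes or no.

Yes — J ⊥ T | {W}.

Bayes-Ball from J | {W} reaches {P}.
T ∉ reach(J|{W}) ⇒ J ⊥ T | {W}.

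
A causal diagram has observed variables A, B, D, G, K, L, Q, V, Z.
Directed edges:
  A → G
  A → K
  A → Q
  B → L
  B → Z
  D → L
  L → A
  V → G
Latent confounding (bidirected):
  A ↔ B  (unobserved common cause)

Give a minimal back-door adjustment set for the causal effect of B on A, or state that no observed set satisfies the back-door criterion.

desc(B)\{B}={A,G,K,L,Q,Z}; candidates ⊆ {D,V}.
B↔A: latent back-door arc(s) into B.
size 0: {}; under {} B still reaches {A,G,K,Q} ∋ A.
size 1: {D}, {V}; under {D} B still reaches {A,G,K,Q} ∋ A.
size 2: {D,V}; under {D,V} B still reaches {A,G,K,Q} ∋ A.
B↔A cannot be blocked by any observed set — no back-door set.

B→A: no observed back-door set.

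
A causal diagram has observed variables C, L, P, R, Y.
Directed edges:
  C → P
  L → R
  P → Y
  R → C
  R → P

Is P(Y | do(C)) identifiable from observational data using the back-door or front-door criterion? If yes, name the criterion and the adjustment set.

desc(C)\{C}={P,Y}; candidates ⊆ {L,R}.
size 0: {}; under {} C still reaches {L,P,R,Y} ∋ Y.
{R}: C⊥Y given {R} in G with C→· removed — back-door holds.
P(Y|do(C)) = Σ_{R} P(Y|C,R)·P(R).

P(Y|do(C)): backdoor, adjust for {R}.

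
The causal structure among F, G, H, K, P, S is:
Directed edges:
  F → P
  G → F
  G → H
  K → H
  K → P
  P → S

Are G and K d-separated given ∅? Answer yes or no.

Yes — G ⊥ K | ∅.

Bayes-Ball from G | ∅ reaches {F,H,P,S}.
K ∉ reach(G|∅) ⇒ G ⊥ K | ∅.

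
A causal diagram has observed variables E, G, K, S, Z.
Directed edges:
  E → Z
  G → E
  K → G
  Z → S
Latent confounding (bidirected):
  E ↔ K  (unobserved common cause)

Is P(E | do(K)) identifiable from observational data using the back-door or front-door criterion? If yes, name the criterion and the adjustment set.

P(E|do(K)): frontdoor, adjust for {G}.

desc(K)\{K}={E,G,S,Z}; candidates ⊆ {—}.
K↔E: latent back-door arc(s) into K.
size 0: {}; under {} K still reaches {E,S,Z} ∋ E.
K↔E cannot be blocked by any observed set — no back-door set.
{G}: (i) intercepts every directed K→E path; (ii) no back-door K→{G}; (iii) {K} blocks every back-door {G}→E. Front-door holds.
P(E|do(K)) = Σ_{G} P(G|K) Σ_{K'} P(E|G,K')P(K').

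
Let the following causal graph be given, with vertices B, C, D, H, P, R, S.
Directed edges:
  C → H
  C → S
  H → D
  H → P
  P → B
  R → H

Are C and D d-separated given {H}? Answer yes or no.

Yes — C ⊥ D | {H}.

Bayes-Ball from C | {H} reaches {R,S}.
D ∉ reach(C|{H}) ⇒ C ⊥ D | {H}.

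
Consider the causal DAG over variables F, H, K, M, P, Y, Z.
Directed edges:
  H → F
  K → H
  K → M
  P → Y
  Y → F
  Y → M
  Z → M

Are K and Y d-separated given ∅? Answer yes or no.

Yes — K ⊥ Y | ∅.

Bayes-Ball from K | ∅ reaches {F,H,M}.
Y ∉ reach(K|∅) ⇒ K ⊥ Y | ∅.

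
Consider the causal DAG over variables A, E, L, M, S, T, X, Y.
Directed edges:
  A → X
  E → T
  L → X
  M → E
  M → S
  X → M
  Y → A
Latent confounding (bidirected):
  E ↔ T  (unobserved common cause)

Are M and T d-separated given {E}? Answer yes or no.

Bayes-Ball from M | {E} reaches {A,L,S,T,X,Y}.
T ∈ reach(M|{E}) ⇒ M ⊥̸ T | {E}.

No — M and T are d-connected given {E}.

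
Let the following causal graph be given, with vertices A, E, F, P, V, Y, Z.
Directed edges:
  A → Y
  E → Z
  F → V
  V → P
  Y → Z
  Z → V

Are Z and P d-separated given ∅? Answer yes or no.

Bayes-Ball from Z | ∅ reaches {A,E,P,V,Y}.
P ∈ reach(Z|∅) ⇒ Z ⊥̸ P | ∅.

No — Z and P are d-connected given ∅.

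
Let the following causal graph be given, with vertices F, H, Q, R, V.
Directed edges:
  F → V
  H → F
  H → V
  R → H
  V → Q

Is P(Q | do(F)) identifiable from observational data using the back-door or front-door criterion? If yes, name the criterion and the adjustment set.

P(Q|do(F)): backdoor, adjust for {H}.

desc(F)\{F}={Q,V}; candidates ⊆ {H,R}.
size 0: {}; under {} F still reaches {H,Q,R,V} ∋ Q.
{H}: F⊥Q given {H} in G with F→· removed — back-door holds.
P(Q|do(F)) = Σ_{H} P(Q|F,H)·P(H).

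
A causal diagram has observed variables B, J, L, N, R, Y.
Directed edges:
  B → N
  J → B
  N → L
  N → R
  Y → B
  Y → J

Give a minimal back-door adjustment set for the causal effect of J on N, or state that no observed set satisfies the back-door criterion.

desc(J)\{J}={B,L,N,R}; candidates ⊆ {Y}.
size 0: {}; under {} J still reaches {B,L,N,R,Y} ∋ N.
{Y}: J⊥N given {Y} in G with J→· removed — back-door holds.

J→N: minimal back-door set {Y}.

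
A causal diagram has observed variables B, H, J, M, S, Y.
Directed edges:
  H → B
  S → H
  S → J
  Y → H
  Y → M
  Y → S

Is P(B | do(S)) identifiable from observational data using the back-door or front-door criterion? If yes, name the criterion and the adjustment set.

desc(S)\{S}={B,H,J}; candidates ⊆ {M,Y}.
size 0: {}; under {} S still reaches {B,H,M,Y} ∋ B.
{Y}: S⊥B given {Y} in G with S→· removed — back-door holds.
P(B|do(S)) = Σ_{Y} P(B|S,Y)·P(Y).

P(B|do(S)): backdoor, adjust for {Y}.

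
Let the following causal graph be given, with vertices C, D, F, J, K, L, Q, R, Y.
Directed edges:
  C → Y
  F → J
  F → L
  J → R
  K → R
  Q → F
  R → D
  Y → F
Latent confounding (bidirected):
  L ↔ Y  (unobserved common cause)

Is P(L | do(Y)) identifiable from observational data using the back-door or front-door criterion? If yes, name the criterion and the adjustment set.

P(L|do(Y)): frontdoor, adjust for {F}.

desc(Y)\{Y}={D,F,J,L,R}; candidates ⊆ {C,K,Q}.
Y↔L: latent back-door arc(s) into Y.
size 0: {}; under {} Y still reaches {C,L} ∋ L.
size 1: {C}, {K}, {Q}; under {C} Y still reaches {L} ∋ L.
size 2: {C,K}, {C,Q}, {K,Q}; under {C,K} Y still reaches {L} ∋ L.
Y↔L cannot be blocked by any observed set — no back-door set.
{F}: (i) intercepts every directed Y→L path; (ii) no back-door Y→{F}; (iii) {Y} blocks every back-door {F}→L. Front-door holds.
P(L|do(Y)) = Σ_{F} P(F|Y) Σ_{Y'} P(L|F,Y')P(Y').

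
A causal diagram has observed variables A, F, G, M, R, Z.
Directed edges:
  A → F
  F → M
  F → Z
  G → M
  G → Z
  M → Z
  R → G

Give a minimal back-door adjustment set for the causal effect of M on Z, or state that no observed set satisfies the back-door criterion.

desc(M)\{M}={Z}; candidates ⊆ {A,F,G,R}.
size 0: {}; under {} M still reaches {A,F,G,R,Z} ∋ Z.
size 1: {A}, {F}, {G} …(+1); under {A} M still reaches {F,G,R,Z} ∋ Z.
{F,G}: M⊥Z given {F,G} in G with M→· removed — back-door holds.

M→Z: minimal back-door set {F, G}.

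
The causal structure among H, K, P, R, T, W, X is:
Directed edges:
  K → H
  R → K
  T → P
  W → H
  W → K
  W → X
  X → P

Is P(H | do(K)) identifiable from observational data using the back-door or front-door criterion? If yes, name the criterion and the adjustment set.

P(H|do(K)): backdoor, adjust for {W}.

desc(K)\{K}={H}; candidates ⊆ {P,R,T,W,X}.
size 0: {}; under {} K still reaches {H,P,R,W,X} ∋ H.
{W}: K⊥H given {W} in G with K→· removed — back-door holds.
P(H|do(K)) = Σ_{W} P(H|K,W)·P(W).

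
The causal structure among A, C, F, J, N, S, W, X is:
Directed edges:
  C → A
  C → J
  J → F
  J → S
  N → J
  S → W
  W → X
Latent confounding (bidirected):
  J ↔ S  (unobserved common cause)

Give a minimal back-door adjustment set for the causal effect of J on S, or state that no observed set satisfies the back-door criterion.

desc(J)\{J}={F,S,W,X}; candidates ⊆ {A,C,N}.
J↔S: latent back-door arc(s) into J.
size 0: {}; under {} J still reaches {A,C,N,S,W,X} ∋ S.
size 1: {A}, {C}, {N}; under {A} J still reaches {C,N,S,W,X} ∋ S.
size 2: {A,C}, {A,N}, {C,N}; under {A,C} J still reaches {N,S,W,X} ∋ S.
J↔S cannot be blocked by any observed set — no back-door set.

J→S: no observed back-door set.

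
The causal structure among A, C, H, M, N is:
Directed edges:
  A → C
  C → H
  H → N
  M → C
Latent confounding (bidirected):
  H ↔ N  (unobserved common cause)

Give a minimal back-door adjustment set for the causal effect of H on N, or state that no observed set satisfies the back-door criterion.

desc(H)\{H}={N}; candidates ⊆ {A,C,M}.
H↔N: latent back-door arc(s) into H.
size 0: {}; under {} H still reaches {A,C,M,N} ∋ N.
size 1: {A}, {C}, {M}; under {A} H still reaches {C,M,N} ∋ N.
size 2: {A,C}, {A,M}, {C,M}; under {A,C} H still reaches {N} ∋ N.
H↔N cannot be blocked by any observed set — no back-door set.

H→N: no observed back-door set.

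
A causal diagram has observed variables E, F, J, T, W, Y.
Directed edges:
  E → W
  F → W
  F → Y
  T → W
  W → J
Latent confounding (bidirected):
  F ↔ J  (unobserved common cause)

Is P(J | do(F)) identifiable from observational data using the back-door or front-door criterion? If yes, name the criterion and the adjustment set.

desc(F)\{F}={J,W,Y}; candidates ⊆ {E,T}.
F↔J: latent back-door arc(s) into F.
size 0: {}; under {} F still reaches {J} ∋ J.
size 1: {E}, {T}; under {E} F still reaches {J} ∋ J.
size 2: {E,T}; under {E,T} F still reaches {J} ∋ J.
F↔J cannot be blocked by any observed set — no back-door set.
{W}: (i) intercepts every directed F→J path; (ii) no back-door F→{W}; (iii) {F} blocks every back-door {W}→J. Front-door holds.
P(J|do(F)) = Σ_{W} P(W|F) Σ_{F'} P(J|W,F')P(F').

P(J|do(F)): frontdoor, adjust for {W}.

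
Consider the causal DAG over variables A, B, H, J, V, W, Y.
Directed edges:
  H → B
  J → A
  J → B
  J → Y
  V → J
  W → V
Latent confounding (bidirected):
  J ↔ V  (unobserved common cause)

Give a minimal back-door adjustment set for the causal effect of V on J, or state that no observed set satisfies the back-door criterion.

desc(V)\{V}={A,B,J,Y}; candidates ⊆ {H,W}.
V↔J: latent back-door arc(s) into V.
size 0: {}; under {} V still reaches {A,B,J,W,Y} ∋ J.
size 1: {H}, {W}; under {H} V still reaches {A,B,J,W,Y} ∋ J.
size 2: {H,W}; under {H,W} V still reaches {A,B,J,Y} ∋ J.
V↔J cannot be blocked by any observed set — no back-door set.

V→J: no observed back-door set.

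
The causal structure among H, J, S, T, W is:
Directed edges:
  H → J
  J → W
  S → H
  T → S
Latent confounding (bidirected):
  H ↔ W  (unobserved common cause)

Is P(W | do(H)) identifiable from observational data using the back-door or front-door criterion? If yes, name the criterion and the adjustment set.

P(W|do(H)): frontdoor, adjust for {J}.

desc(H)\{H}={J,W}; candidates ⊆ {S,T}.
H↔W: latent back-door arc(s) into H.
size 0: {}; under {} H still reaches {S,T,W} ∋ W.
size 1: {S}, {T}; under {S} H still reaches {W} ∋ W.
size 2: {S,T}; under {S,T} H still reaches {W} ∋ W.
H↔W cannot be blocked by any observed set — no back-door set.
{J}: (i) intercepts every directed H→W path; (ii) no back-door H→{J}; (iii) {H} blocks every back-door {J}→W. Front-door holds.
P(W|do(H)) = Σ_{J} P(J|H) Σ_{H'} P(W|J,H')P(H').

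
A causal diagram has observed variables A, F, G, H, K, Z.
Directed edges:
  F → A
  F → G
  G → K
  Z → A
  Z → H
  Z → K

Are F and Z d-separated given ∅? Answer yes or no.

Bayes-Ball from F | ∅ reaches {A,G,K}.
Z ∉ reach(F|∅) ⇒ F ⊥ Z | ∅.

Yes — F ⊥ Z | ∅.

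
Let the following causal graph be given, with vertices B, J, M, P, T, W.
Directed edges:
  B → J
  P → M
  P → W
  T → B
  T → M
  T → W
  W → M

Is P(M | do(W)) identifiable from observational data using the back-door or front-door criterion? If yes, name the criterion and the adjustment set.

desc(W)\{W}={M}; candidates ⊆ {B,J,P,T}.
size 0: {}; under {} W still reaches {B,J,M,P,T} ∋ M.
size 1: {B}, {J}, {P} …(+1); under {B} W still reaches {M,P,T} ∋ M.
{P,T}: W⊥M given {P,T} in G with W→· removed — back-door holds.
P(M|do(W)) = Σ_{P,T} P(M|W,P,T)·P(P,T).

P(M|do(W)): backdoor, adjust for {P, T}.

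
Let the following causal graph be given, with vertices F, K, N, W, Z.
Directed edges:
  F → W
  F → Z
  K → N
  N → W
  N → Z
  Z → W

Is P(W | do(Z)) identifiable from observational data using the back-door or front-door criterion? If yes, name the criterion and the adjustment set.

desc(Z)\{Z}={W}; candidates ⊆ {F,K,N}.
size 0: {}; under {} Z still reaches {F,K,N,W} ∋ W.
size 1: {F}, {K}, {N}; under {F} Z still reaches {K,N,W} ∋ W.
{F,N}: Z⊥W given {F,N} in G with Z→· removed — back-door holds.
P(W|do(Z)) = Σ_{F,N} P(W|Z,F,N)·P(F,N).

P(W|do(Z)): backdoor, adjust for {F, N}.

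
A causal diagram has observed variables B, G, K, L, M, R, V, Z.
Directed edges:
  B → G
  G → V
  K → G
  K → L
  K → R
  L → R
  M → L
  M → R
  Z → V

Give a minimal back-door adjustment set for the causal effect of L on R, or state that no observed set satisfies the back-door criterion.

desc(L)\{L}={R}; candidates ⊆ {B,G,K,M,V,Z}.
size 0: {}; under {} L still reaches {G,K,M,R,V} ∋ R.
size 1: {B}, {G}, {K} …(+3); under {B} L still reaches {G,K,M,R,V} ∋ R.
{K,M}: L⊥R given {K,M} in G with L→· removed — back-door holds.

L→R: minimal back-door set {K, M}.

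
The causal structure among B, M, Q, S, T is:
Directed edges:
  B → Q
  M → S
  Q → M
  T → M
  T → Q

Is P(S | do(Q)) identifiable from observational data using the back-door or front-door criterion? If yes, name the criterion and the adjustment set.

desc(Q)\{Q}={M,S}; candidates ⊆ {B,T}.
size 0: {}; under {} Q still reaches {B,M,S,T} ∋ S.
{T}: Q⊥S given {T} in G with Q→· removed — back-door holds.
P(S|do(Q)) = Σ_{T} P(S|Q,T)·P(T).

P(S|do(Q)): backdoor, adjust for {T}.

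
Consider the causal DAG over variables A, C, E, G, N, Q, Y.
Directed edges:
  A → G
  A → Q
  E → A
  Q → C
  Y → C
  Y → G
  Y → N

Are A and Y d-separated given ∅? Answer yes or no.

Bayes-Ball from A | ∅ reaches {C,E,G,Q}.
Y ∉ reach(A|∅) ⇒ A ⊥ Y | ∅.

Yes — A ⊥ Y | ∅.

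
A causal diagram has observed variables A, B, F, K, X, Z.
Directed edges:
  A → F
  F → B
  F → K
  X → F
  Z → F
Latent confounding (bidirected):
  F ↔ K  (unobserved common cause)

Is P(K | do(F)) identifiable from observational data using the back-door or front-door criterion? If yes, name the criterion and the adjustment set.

desc(F)\{F}={B,K}; candidates ⊆ {A,X,Z}.
F↔K: latent back-door arc(s) into F.
size 0: {}; under {} F still reaches {A,K,X,Z} ∋ K.
size 1: {A}, {X}, {Z}; under {A} F still reaches {K,X,Z} ∋ K.
size 2: {A,X}, {A,Z}, {X,Z}; under {A,X} F still reaches {K,Z} ∋ K.
F↔K cannot be blocked by any observed set — no back-door set.
No mediator lies on a directed F→…→K path.
Neither criterion identifies P(K|do(F)) in this graph.

P(K|do(F)): not identifiable (no BD/FD set).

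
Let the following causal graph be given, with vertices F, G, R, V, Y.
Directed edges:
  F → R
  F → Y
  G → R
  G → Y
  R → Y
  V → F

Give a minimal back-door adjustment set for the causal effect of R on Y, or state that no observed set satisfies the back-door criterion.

R→Y: minimal back-door set {F, G}.

desc(R)\{R}={Y}; candidates ⊆ {F,G,V}.
size 0: {}; under {} R still reaches {F,G,V,Y} ∋ Y.
size 1: {F}, {G}, {V}; under {F} R still reaches {G,Y} ∋ Y.
{F,G}: R⊥Y given {F,G} in G with R→· removed — back-door holds.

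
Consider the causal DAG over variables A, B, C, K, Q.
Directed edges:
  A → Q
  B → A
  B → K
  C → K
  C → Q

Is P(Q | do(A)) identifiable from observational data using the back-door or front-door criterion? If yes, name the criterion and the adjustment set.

P(Q|do(A)): backdoor, adjust for ∅.

desc(A)\{A}={Q}; candidates ⊆ {B,C,K}.
∅: A⊥Q given ∅ in G with A→· removed — back-door holds.
P(Q|do(A)) = P(Q|A) — no adjustment needed.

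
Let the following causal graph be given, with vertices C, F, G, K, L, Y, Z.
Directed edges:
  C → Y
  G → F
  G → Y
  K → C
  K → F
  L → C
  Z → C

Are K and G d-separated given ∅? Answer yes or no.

Bayes-Ball from K | ∅ reaches {C,F,Y}.
G ∉ reach(K|∅) ⇒ K ⊥ G | ∅.

Yes — K ⊥ G | ∅.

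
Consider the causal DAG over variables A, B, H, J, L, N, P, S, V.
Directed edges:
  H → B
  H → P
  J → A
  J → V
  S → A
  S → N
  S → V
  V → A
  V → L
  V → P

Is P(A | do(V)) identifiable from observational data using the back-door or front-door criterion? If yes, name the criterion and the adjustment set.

desc(V)\{V}={A,L,P}; candidates ⊆ {B,H,J,N,S}.
size 0: {}; under {} V still reaches {A,J,N,S} ∋ A.
size 1: {B}, {H}, {J} …(+2); under {B} V still reaches {A,J,N,S} ∋ A.
{J,S}: V⊥A given {J,S} in G with V→· removed — back-door holds.
P(A|do(V)) = Σ_{J,S} P(A|V,J,S)·P(J,S).

P(A|do(V)): backdoor, adjust for {J, S}.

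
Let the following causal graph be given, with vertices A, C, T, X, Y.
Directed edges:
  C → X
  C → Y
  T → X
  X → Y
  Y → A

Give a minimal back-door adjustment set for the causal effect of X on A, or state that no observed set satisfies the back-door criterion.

X→A: minimal back-door set {C}.

desc(X)\{X}={A,Y}; candidates ⊆ {C,T}.
size 0: {}; under {} X still reaches {A,C,T,Y} ∋ A.
{C}: X⊥A given {C} in G with X→· removed — back-door holds.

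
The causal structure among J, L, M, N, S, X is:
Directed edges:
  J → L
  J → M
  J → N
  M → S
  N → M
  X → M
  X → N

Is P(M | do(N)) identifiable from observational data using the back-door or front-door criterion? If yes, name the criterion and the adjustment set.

P(M|do(N)): backdoor, adjust for {J, X}.

desc(N)\{N}={M,S}; candidates ⊆ {J,L,X}.
size 0: {}; under {} N still reaches {J,L,M,S,X} ∋ M.
size 1: {J}, {L}, {X}; under {J} N still reaches {M,S,X} ∋ M.
{J,X}: N⊥M given {J,X} in G with N→· removed — back-door holds.
P(M|do(N)) = Σ_{J,X} P(M|N,J,X)·P(J,X).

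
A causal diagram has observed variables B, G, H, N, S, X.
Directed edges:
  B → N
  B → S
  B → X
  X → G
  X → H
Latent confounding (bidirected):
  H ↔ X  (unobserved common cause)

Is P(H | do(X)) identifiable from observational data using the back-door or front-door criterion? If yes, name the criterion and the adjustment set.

desc(X)\{X}={G,H}; candidates ⊆ {B,N,S}.
X↔H: latent back-door arc(s) into X.
size 0: {}; under {} X still reaches {B,H,N,S} ∋ H.
size 1: {B}, {N}, {S}; under {B} X still reaches {H} ∋ H.
size 2: {B,N}, {B,S}, {N,S}; under {B,N} X still reaches {H} ∋ H.
X↔H cannot be blocked by any observed set — no back-door set.
No mediator lies on a directed X→…→H path.
Neither criterion identifies P(H|do(X)) in this graph.

P(H|do(X)): not identifiable (no BD/FD set).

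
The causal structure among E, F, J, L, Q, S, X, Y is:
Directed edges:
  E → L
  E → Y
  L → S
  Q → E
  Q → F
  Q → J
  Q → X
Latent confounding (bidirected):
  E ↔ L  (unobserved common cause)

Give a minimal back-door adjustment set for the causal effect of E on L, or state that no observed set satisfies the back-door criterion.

desc(E)\{E}={L,S,Y}; candidates ⊆ {F,J,Q,X}.
E↔L: latent back-door arc(s) into E.
size 0: {}; under {} E still reaches {F,J,L,Q,S,X} ∋ L.
size 1: {F}, {J}, {Q} …(+1); under {F} E still reaches {J,L,Q,S,X} ∋ L.
size 2: {F,J}, {F,Q}, {F,X} …(+3); under {F,J} E still reaches {L,Q,S,X} ∋ L.
E↔L cannot be blocked by any observed set — no back-door set.

E→L: no observed back-door set.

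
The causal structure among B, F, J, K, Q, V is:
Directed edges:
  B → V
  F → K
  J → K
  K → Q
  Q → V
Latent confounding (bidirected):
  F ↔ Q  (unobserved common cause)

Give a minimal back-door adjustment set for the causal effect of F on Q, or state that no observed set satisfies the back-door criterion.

F→Q: no observed back-door set.

desc(F)\{F}={K,Q,V}; candidates ⊆ {B,J}.
F↔Q: latent back-door arc(s) into F.
size 0: {}; under {} F still reaches {Q,V} ∋ Q.
size 1: {B}, {J}; under {B} F still reaches {Q,V} ∋ Q.
size 2: {B,J}; under {B,J} F still reaches {Q,V} ∋ Q.
F↔Q cannot be blocked by any observed set — no back-door set.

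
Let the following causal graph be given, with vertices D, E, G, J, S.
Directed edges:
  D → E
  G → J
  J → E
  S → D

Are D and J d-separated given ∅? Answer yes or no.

Bayes-Ball from D | ∅ reaches {E,S}.
J ∉ reach(D|∅) ⇒ D ⊥ J | ∅.

Yes — D ⊥ J | ∅.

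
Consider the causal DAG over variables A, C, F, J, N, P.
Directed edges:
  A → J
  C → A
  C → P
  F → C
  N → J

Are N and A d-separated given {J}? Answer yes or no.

Bayes-Ball from N | {J} reaches {A,C,F,P}.
A ∈ reach(N|{J}) ⇒ N ⊥̸ A | {J}.

No — N and A are d-connected given {J}.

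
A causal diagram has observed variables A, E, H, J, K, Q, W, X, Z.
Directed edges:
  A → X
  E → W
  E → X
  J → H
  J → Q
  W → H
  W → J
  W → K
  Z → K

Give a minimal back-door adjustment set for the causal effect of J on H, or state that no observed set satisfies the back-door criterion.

desc(J)\{J}={H,Q}; candidates ⊆ {A,E,K,W,X,Z}.
size 0: {}; under {} J still reaches {E,H,K,W,X} ∋ H.
{W}: J⊥H given {W} in G with J→· removed — back-door holds.

J→H: minimal back-door set {W}.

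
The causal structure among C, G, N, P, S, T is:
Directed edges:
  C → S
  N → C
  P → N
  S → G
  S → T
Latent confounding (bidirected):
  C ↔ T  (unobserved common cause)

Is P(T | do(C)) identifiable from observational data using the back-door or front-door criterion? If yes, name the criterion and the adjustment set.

P(T|do(C)): frontdoor, adjust for {S}.

desc(C)\{C}={G,S,T}; candidates ⊆ {N,P}.
C↔T: latent back-door arc(s) into C.
size 0: {}; under {} C still reaches {N,P,T} ∋ T.
size 1: {N}, {P}; under {N} C still reaches {T} ∋ T.
size 2: {N,P}; under {N,P} C still reaches {T} ∋ T.
C↔T cannot be blocked by any observed set — no back-door set.
{S}: (i) intercepts every directed C→T path; (ii) no back-door C→{S}; (iii) {C} blocks every back-door {S}→T. Front-door holds.
P(T|do(C)) = Σ_{S} P(S|C) Σ_{C'} P(T|S,C')P(C').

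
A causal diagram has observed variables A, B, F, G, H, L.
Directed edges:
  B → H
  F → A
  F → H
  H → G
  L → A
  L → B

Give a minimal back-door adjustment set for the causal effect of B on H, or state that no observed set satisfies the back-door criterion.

B→H: minimal back-door set ∅.

desc(B)\{B}={G,H}; candidates ⊆ {A,F,L}.
∅: B⊥H given ∅ in G with B→· removed — back-door holds.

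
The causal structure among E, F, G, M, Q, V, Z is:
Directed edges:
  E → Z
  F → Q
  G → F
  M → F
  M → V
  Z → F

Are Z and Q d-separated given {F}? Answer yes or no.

Yes — Z ⊥ Q | {F}.

Bayes-Ball from Z | {F} reaches {E,G,M,V}.
Q ∉ reach(Z|{F}) ⇒ Z ⊥ Q | {F}.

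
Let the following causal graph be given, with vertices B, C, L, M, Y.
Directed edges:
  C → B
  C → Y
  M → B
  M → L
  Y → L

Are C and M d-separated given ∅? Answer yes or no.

Bayes-Ball from C | ∅ reaches {B,L,Y}.
M ∉ reach(C|∅) ⇒ C ⊥ M | ∅.

Yes — C ⊥ M | ∅.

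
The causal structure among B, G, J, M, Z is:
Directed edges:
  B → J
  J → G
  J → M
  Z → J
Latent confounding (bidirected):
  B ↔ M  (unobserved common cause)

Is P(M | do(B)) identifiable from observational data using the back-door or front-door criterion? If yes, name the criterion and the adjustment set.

desc(B)\{B}={G,J,M}; candidates ⊆ {Z}.
B↔M: latent back-door arc(s) into B.
size 0: {}; under {} B still reaches {M} ∋ M.
size 1: {Z}; under {Z} B still reaches {M} ∋ M.
B↔M cannot be blocked by any observed set — no back-door set.
{J}: (i) intercepts every directed B→M path; (ii) no back-door B→{J}; (iii) {B} blocks every back-door {J}→M. Front-door holds.
P(M|do(B)) = Σ_{J} P(J|B) Σ_{B'} P(M|J,B')P(B').

P(M|do(B)): frontdoor, adjust for {J}.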